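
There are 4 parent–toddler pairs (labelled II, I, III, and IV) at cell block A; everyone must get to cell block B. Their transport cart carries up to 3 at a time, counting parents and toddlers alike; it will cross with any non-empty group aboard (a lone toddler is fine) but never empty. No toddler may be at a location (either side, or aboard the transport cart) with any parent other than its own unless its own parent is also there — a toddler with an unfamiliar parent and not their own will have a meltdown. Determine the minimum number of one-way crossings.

Counting alone: each trip to cell block B takes at most 3 across and each return brings at least 1 back, so after t trips out (and t−1 returns) at most 3t − (t−1) of the 8 are across; that first reaches 8 at t = 4, so at least 7 crossings are needed.
The safety rule pushes this higher. Following every safe sequence of crossings, the most of the 8 that can be at cell block B as the transport cart arrives there on crossing 7 is 7 — never all 8.
So no plan with fewer than 9 crossings exists, and this one achieves 9:
1. parent II and toddler II cross → cell block B.
2. parent II crosses ← cell block A.
3. parent I, parent II, and toddler I cross → cell block B.
4. parent II and toddler II cross ← cell block A.
5. parent II, parent III, and parent IV cross → cell block B.
6. toddler I crosses ← cell block A.
7. toddler I and toddler II cross → cell block B.
8. toddler II crosses ← cell block A.
9. toddler II, toddler III, and toddler IV cross → cell block B.

9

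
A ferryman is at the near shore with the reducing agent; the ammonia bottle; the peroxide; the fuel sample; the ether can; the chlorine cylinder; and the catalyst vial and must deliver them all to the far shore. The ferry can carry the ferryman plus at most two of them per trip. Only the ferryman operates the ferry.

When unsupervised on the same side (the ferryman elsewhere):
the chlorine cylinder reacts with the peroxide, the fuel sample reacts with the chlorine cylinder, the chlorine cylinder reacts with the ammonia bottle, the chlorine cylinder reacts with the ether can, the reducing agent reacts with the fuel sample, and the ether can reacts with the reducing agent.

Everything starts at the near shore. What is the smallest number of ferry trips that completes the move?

Counting alone: the ferryman can take at most 2 across per trip to the far shore, so moving all 7 needs at least 4 loaded trips out, with a return between consecutive ones — at least 7 crossings.
The safety rule pushes this higher. Following every safe sequence of crossings, the most of the 7 that can be at the far shore as the ferry arrives there on crossing 7 is 6 — never all 7.
So no plan with fewer than 9 crossings exists, and this one achieves 9:
1. Ferryman goes to the far shore with the chlorine cylinder and the reducing agent.  [the near shore: the ammonia bottle, the catalyst vial, the ether can, the fuel sample, the peroxide | the far shore: the chlorine cylinder, the reducing agent]
2. Ferryman goes back to the near shore alone.  [the near shore: the ammonia bottle, the catalyst vial, the ether can, the fuel sample, the peroxide | the far shore: the chlorine cylinder, the reducing agent]
3. Ferryman goes to the far shore with the catalyst vial.  [the near shore: the ammonia bottle, the ether can, the fuel sample, the peroxide | the far shore: the catalyst vial, the chlorine cylinder, the reducing agent]
4. Ferryman goes back to the near shore alone.  [the near shore: the ammonia bottle, the ether can, the fuel sample, the peroxide | the far shore: the catalyst vial, the chlorine cylinder, the reducing agent]
5. Ferryman goes to the far shore with the ammonia bottle and the peroxide.  [the near shore: the ether can, the fuel sample | the far shore: the ammonia bottle, the catalyst vial, the chlorine cylinder, the peroxide, the reducing agent]
6. Ferryman goes back to the near shore with the chlorine cylinder.  [the near shore: the chlorine cylinder, the ether can, the fuel sample | the far shore: the ammonia bottle, the catalyst vial, the peroxide, the reducing agent]
7. Ferryman goes to the far shore with the ether can and the fuel sample.  [the near shore: the chlorine cylinder | the far shore: the ammonia bottle, the catalyst vial, the ether can, the fuel sample, the peroxide, the reducing agent]
8. Ferryman goes back to the near shore with the reducing agent.  [the near shore: the chlorine cylinder, the reducing agent | the far shore: the ammonia bottle, the catalyst vial, the ether can, the fuel sample, the peroxide]
9. Ferryman goes to the far shore with the chlorine cylinder and the reducing agent.  [the near shore: — | the far shore: the ammonia bottle, the catalyst vial, the chlorine cylinder, the ether can, the fuel sample, the peroxide, the reducing agent]

9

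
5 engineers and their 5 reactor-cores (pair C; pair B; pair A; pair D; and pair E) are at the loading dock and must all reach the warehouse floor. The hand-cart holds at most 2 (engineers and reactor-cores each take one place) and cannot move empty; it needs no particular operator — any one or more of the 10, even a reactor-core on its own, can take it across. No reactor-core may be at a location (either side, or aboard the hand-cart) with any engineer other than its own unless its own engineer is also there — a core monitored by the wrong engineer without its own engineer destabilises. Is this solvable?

No

Following every safe sequence of crossings from the start, the most of the 10 that can be at the warehouse floor as the hand-cart arrives there on crossings 1, 3, 5, 7 is 2, 3, 4, 5 respectively; the best ever achieved is 5 of 10.
From crossing 9 on, no configuration arises that was not already reachable earlier: only 82 distinct safe configurations (who is on which side, and where the hand-cart is) can ever be reached, none of them has everyone across, and every continuation just revisits them. So no valid plan exists.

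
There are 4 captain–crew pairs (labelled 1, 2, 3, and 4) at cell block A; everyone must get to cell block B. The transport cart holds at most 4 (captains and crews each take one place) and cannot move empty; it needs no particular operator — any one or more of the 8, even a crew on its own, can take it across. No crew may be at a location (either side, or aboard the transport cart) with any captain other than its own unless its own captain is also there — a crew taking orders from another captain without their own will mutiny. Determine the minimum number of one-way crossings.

Counting alone: each trip to cell block B takes at most 4 across and each return brings at least 1 back, so after t trips out (and t−1 returns) at most 4t − (t−1) of the 8 are across; that first reaches 8 at t = 3, so at least 5 crossings are needed.
The plan below uses exactly 5 crossings, so it is optimal:
1. captain 1 and crew 1 cross → cell block B.
2. captain 1 crosses ← cell block A.
3. captain 1, captain 2, captain 3, and captain 4 cross → cell block B.
4. crew 1 crosses ← cell block A.
5. crew 1, crew 2, crew 3, and crew 4 cross → cell block B.

5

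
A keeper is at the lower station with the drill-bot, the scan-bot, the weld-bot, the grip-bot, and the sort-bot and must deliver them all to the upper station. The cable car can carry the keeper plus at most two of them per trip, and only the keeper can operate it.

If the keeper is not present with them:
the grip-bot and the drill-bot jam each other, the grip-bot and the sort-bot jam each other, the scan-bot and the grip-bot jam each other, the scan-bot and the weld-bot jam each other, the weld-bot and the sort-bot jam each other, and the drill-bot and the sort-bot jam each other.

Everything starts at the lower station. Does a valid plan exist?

Whatever the first load, the items left behind include a forbidden pair without the keeper. No opening move is safe, so no plan exists.

No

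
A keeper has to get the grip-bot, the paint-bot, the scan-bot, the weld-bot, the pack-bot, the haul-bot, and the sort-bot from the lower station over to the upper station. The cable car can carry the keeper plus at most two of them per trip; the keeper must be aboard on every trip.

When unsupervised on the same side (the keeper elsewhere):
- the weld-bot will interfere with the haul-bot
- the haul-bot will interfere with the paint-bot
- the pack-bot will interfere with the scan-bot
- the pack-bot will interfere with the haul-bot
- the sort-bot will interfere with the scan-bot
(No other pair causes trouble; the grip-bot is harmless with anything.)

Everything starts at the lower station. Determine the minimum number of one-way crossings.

Counting alone: the keeper can take at most 2 across per trip to the upper station, so moving all 7 needs at least 4 loaded trips out, with a return between consecutive ones — at least 7 crossings.
The safety rule pushes this higher. Following every safe sequence of crossings, the most of the 7 that can be at the upper station as the cable car arrives there on crossing 7 is 6 — never all 7.
So no plan with fewer than 9 crossings exists, and this one achieves 9:
1. Keeper goes to the upper station with the haul-bot and the scan-bot.  [the lower station: the grip-bot, the pack-bot, the paint-bot, the sort-bot, the weld-bot | the upper station: the haul-bot, the scan-bot]
2. Keeper goes back to the lower station alone.  [the lower station: the grip-bot, the pack-bot, the paint-bot, the sort-bot, the weld-bot | the upper station: the haul-bot, the scan-bot]
3. Keeper goes to the upper station with the grip-bot.  [the lower station: the pack-bot, the paint-bot, the sort-bot, the weld-bot | the upper station: the grip-bot, the haul-bot, the scan-bot]
4. Keeper goes back to the lower station alone.  [the lower station: the pack-bot, the paint-bot, the sort-bot, the weld-bot | the upper station: the grip-bot, the haul-bot, the scan-bot]
5. Keeper goes to the upper station with the paint-bot and the weld-bot.  [the lower station: the pack-bot, the sort-bot | the upper station: the grip-bot, the haul-bot, the paint-bot, the scan-bot, the weld-bot]
6. Keeper goes back to the lower station with the haul-bot.  [the lower station: the haul-bot, the pack-bot, the sort-bot | the upper station: the grip-bot, the paint-bot, the scan-bot, the weld-bot]
7. Keeper goes to the upper station with the pack-bot and the sort-bot.  [the lower station: the haul-bot | the upper station: the grip-bot, the pack-bot, the paint-bot, the scan-bot, the sort-bot, the weld-bot]
8. Keeper goes back to the lower station with the scan-bot.  [the lower station: the haul-bot, the scan-bot | the upper station: the grip-bot, the pack-bot, the paint-bot, the sort-bot, the weld-bot]
9. Keeper goes to the upper station with the haul-bot and the scan-bot.  [the lower station: — | the upper station: the grip-bot, the haul-bot, the pack-bot, the paint-bot, the scan-bot, the sort-bot, the weld-bot]

9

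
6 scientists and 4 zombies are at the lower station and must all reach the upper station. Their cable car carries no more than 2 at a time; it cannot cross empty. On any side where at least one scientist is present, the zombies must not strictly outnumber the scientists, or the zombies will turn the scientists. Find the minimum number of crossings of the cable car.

Counting alone: each trip to the upper station takes at most 2 across and each return brings at least 1 back, so after t trips out (and t−1 returns) at most 2t − (t−1) of the 10 are across; that first reaches 10 at t = 9, so at least 17 crossings are needed.
The plan below uses exactly 17 crossings, so it is optimal:
1. 2 zombies → the upper station.  (the lower station: 6S 2Z; the upper station: 0S 2Z)
2. 1 zombie ← the lower station.  (the lower station: 6S 3Z; the upper station: 0S 1Z)
3. 2 zombies → the upper station.  (the lower station: 6S 1Z; the upper station: 0S 3Z)
4. 1 zombie ← the lower station.  (the lower station: 6S 2Z; the upper station: 0S 2Z)
5. 2 scientists → the upper station.  (the lower station: 4S 2Z; the upper station: 2S 2Z)
6. 1 zombie ← the lower station.  (the lower station: 4S 3Z; the upper station: 2S 1Z)
7. 1 scientist and 1 zombie → the upper station.  (the lower station: 3S 2Z; the upper station: 3S 2Z)
8. 1 zombie ← the lower station.  (the lower station: 3S 3Z; the upper station: 3S 1Z)
9. 2 zombies → the upper station.  (the lower station: 3S 1Z; the upper station: 3S 3Z)
10. 1 zombie ← the lower station.  (the lower station: 3S 2Z; the upper station: 3S 2Z)
11. 1 scientist and 1 zombie → the upper station.  (the lower station: 2S 1Z; the upper station: 4S 3Z)
12. 1 zombie ← the lower station.  (the lower station: 2S 2Z; the upper station: 4S 2Z)
13. 2 zombies → the upper station.  (the lower station: 2S 0Z; the upper station: 4S 4Z)
14. 1 zombie ← the lower station.  (the lower station: 2S 1Z; the upper station: 4S 3Z)
15. 1 scientist and 1 zombie → the upper station.  (the lower station: 1S 0Z; the upper station: 5S 4Z)
16. 1 zombie ← the lower station.  (the lower station: 1S 1Z; the upper station: 5S 3Z)
17. 1 scientist and 1 zombie → the upper station.  (the lower station: 0S 0Z; the upper station: 6S 4Z)

17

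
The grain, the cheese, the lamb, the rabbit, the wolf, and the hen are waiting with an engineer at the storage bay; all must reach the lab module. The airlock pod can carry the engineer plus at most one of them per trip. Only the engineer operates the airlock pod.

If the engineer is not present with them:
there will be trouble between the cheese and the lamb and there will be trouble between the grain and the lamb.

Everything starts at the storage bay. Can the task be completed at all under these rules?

Yes

1. Engineer goes to the lab module with the lamb.  [the storage bay: the cheese, the grain, the hen, the rabbit, the wolf | the lab module: the lamb]
2. Engineer goes back to the storage bay alone.  [the storage bay: the cheese, the grain, the hen, the rabbit, the wolf | the lab module: the lamb]
3. Engineer goes to the lab module with the grain.  [the storage bay: the cheese, the hen, the rabbit, the wolf | the lab module: the grain, the lamb]
4. Engineer goes back to the storage bay with the lamb.  [the storage bay: the cheese, the hen, the lamb, the rabbit, the wolf | the lab module: the grain]
5. Engineer goes to the lab module with the cheese.  [the storage bay: the hen, the lamb, the rabbit, the wolf | the lab module: the cheese, the grain]
6. Engineer goes back to the storage bay alone.  [the storage bay: the hen, the lamb, the rabbit, the wolf | the lab module: the cheese, the grain]
7. Engineer goes to the lab module with the rabbit.  [the storage bay: the hen, the lamb, the wolf | the lab module: the cheese, the grain, the rabbit]
8. Engineer goes back to the storage bay alone.  [the storage bay: the hen, the lamb, the wolf | the lab module: the cheese, the grain, the rabbit]
9. Engineer goes to the lab module with the wolf.  [the storage bay: the hen, the lamb | the lab module: the cheese, the grain, the rabbit, the wolf]
10. Engineer goes back to the storage bay alone.  [the storage bay: the hen, the lamb | the lab module: the cheese, the grain, the rabbit, the wolf]
11. Engineer goes to the lab module with the hen.  [the storage bay: the lamb | the lab module: the cheese, the grain, the hen, the rabbit, the wolf]
12. Engineer goes back to the storage bay alone.  [the storage bay: the lamb | the lab module: the cheese, the grain, the hen, the rabbit, the wolf]
13. Engineer goes to the lab module with the lamb.  [the storage bay: — | the lab module: the cheese, the grain, the hen, the lamb, the rabbit, the wolf]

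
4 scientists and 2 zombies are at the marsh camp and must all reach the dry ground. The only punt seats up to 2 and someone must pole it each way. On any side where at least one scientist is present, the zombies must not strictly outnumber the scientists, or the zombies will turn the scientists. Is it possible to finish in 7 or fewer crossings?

Counting alone: each trip to the dry ground takes at most 2 across and each return brings at least 1 back, so after t trips out (and t−1 returns) at most 2t − (t−1) of the 6 are across; that first reaches 6 at t = 5, so at least 9 crossings are needed.
Since 7 < 9, 7 crossings cannot be enough. (The shortest complete plan in fact takes 9:)
1. 2 zombies → the dry ground.  (the marsh camp: 4S 0Z; the dry ground: 0S 2Z)
2. 1 zombie ← the marsh camp.  (the marsh camp: 4S 1Z; the dry ground: 0S 1Z)
3. 2 scientists → the dry ground.  (the marsh camp: 2S 1Z; the dry ground: 2S 1Z)
4. 1 zombie ← the marsh camp.  (the marsh camp: 2S 2Z; the dry ground: 2S 0Z)
5. 2 zombies → the dry ground.  (the marsh camp: 2S 0Z; the dry ground: 2S 2Z)
6. 1 zombie ← the marsh camp.  (the marsh camp: 2S 1Z; the dry ground: 2S 1Z)
7. 1 scientist and 1 zombie → the dry ground.  (the marsh camp: 1S 0Z; the dry ground: 3S 2Z)
8. 1 zombie ← the marsh camp.  (the marsh camp: 1S 1Z; the dry ground: 3S 1Z)
9. 1 scientist and 1 zombie → the dry ground.  (the marsh camp: 0S 0Z; the dry ground: 4S 2Z)

No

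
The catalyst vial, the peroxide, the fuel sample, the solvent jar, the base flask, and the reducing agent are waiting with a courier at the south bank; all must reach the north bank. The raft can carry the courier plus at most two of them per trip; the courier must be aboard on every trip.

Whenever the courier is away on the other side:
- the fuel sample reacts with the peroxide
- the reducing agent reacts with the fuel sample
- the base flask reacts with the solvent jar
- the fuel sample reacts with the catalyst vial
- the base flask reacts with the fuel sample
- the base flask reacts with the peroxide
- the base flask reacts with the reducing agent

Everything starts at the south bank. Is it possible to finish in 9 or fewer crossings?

Yes — this plan uses 9 crossings (≤ 9):
1. Courier goes to the north bank with the base flask and the fuel sample.  [the south bank: the catalyst vial, the peroxide, the reducing agent, the solvent jar | the north bank: the base flask, the fuel sample]
2. Courier goes back to the south bank with the fuel sample.  [the south bank: the catalyst vial, the fuel sample, the peroxide, the reducing agent, the solvent jar | the north bank: the base flask]
3. Courier goes to the north bank with the catalyst vial and the fuel sample.  [the south bank: the peroxide, the reducing agent, the solvent jar | the north bank: the base flask, the catalyst vial, the fuel sample]
4. Courier goes back to the south bank with the fuel sample.  [the south bank: the fuel sample, the peroxide, the reducing agent, the solvent jar | the north bank: the base flask, the catalyst vial]
5. Courier goes to the north bank with the peroxide and the reducing agent.  [the south bank: the fuel sample, the solvent jar | the north bank: the base flask, the catalyst vial, the peroxide, the reducing agent]
6. Courier goes back to the south bank with the base flask.  [the south bank: the base flask, the fuel sample, the solvent jar | the north bank: the catalyst vial, the peroxide, the reducing agent]
7. Courier goes to the north bank with the fuel sample and the solvent jar.  [the south bank: the base flask | the north bank: the catalyst vial, the fuel sample, the peroxide, the reducing agent, the solvent jar]
8. Courier goes back to the south bank with the fuel sample.  [the south bank: the base flask, the fuel sample | the north bank: the catalyst vial, the peroxide, the reducing agent, the solvent jar]
9. Courier goes to the north bank with the base flask and the fuel sample.  [the south bank: — | the north bank: the base flask, the catalyst vial, the fuel sample, the peroxide, the reducing agent, the solvent jar]

Yes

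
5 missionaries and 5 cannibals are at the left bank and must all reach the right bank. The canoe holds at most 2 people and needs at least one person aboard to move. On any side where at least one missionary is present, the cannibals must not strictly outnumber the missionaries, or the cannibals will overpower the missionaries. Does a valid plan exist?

No

Following every safe sequence of crossings from the start, the most of the 10 that can be at the right bank as the canoe arrives there on crossings 1, 3, 5, 7 is 2, 3, 4, 5 respectively; the best ever achieved is 5 of 10.
From crossing 9 on, no configuration arises that was not already reachable earlier: only 13 distinct safe configurations (who is on which side, and where the canoe is) can ever be reached, none of them has everyone across, and every continuation just revisits them. They are: 0 missionaries + 0 cannibals across (canoe back at the start); 0 missionaries + 1 cannibal across (canoe there); 0 missionaries + 1 cannibal across (canoe back at the start); 0 missionaries + 2 cannibals across (canoe there); 0 missionaries + 2 cannibals across (canoe back at the start); 0 missionaries + 3 cannibals across (canoe there); 0 missionaries + 3 cannibals across (canoe back at the start); 0 missionaries + 4 cannibals across (canoe there); 0 missionaries + 4 cannibals across (canoe back at the start); 0 missionaries + 5 cannibals across (canoe there); 1 missionary + 1 cannibal across (canoe there); 1 missionary + 1 cannibal across (canoe back at the start); 2 missionaries + 2 cannibals across (canoe there). So no valid plan exists.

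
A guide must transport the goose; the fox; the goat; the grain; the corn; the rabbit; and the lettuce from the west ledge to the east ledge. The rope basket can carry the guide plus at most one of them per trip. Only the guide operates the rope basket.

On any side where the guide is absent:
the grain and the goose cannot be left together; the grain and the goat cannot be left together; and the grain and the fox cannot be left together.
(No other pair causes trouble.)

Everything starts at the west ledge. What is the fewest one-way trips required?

Following every safe sequence of crossings from the start, the most of the 7 that can be at the east ledge as the rope basket arrives there on crossings 1, 3, 5, 7, 9 is 1, 2, 3, 4, 5 respectively; the best ever achieved is 5 of 7.
From crossing 11 on, no configuration arises that was not already reachable earlier: only 72 distinct safe configurations (who is on which side, and where the rope basket is) can ever be reached, none of them has everyone across, and every continuation just revisits them. So no valid plan exists.

impossible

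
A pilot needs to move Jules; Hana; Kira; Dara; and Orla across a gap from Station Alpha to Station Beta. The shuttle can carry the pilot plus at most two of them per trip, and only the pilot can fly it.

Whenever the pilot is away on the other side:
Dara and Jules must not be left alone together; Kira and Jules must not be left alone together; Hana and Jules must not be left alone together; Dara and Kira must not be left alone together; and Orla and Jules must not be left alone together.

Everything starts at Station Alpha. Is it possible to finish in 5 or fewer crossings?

Counting alone: the pilot can take at most 2 across per trip to Station Beta, so moving all 5 needs at least 3 loaded trips out, with a return between consecutive ones — at least 5 crossings.
The safety rule pushes this higher. Following every safe sequence of crossings, the most of the 5 that can be at Station Beta as the shuttle arrives there on crossing 5 is 4 — never all 5.
So the move cannot be finished within 5 crossings. (The shortest complete plan takes 7:)
1. Pilot goes to Station Beta with Jules and Kira.
2. Pilot goes back to Station Alpha with Jules.
3. Pilot goes to Station Beta with Hana and Jules.
4. Pilot goes back to Station Alpha with Jules.
5. Pilot goes to Station Beta with Jules and Orla.
6. Pilot goes back to Station Alpha with Jules.
7. Pilot goes to Station Beta with Dara and Jules.

No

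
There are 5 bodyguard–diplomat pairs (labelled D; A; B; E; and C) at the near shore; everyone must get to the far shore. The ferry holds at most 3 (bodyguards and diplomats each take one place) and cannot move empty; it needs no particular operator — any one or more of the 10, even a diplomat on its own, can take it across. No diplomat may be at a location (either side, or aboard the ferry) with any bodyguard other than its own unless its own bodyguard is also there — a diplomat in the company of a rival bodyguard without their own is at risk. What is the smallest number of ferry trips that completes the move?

11

Counting alone: each trip to the far shore takes at most 3 across and each return brings at least 1 back, so after t trips out (and t−1 returns) at most 3t − (t−1) of the 10 are across; that first reaches 10 at t = 5, so at least 9 crossings are needed.
The safety rule pushes this higher. Following every safe sequence of crossings, the most of the 10 that can be at the far shore as the ferry arrives there on crossing 9 is 9 — never all 10.
So no plan with fewer than 11 crossings exists, and this one achieves 11:
1. bodyguard D and diplomat D cross → the far shore.
2. bodyguard D crosses ← the near shore.
3. diplomat A, diplomat B, and diplomat E cross → the far shore.
4. diplomat D crosses ← the near shore.
5. bodyguard A, bodyguard B, and bodyguard E cross → the far shore.
6. bodyguard A and diplomat A cross ← the near shore.
7. bodyguard A, bodyguard C, and bodyguard D cross → the far shore.
8. diplomat B crosses ← the near shore.
9. diplomat A and diplomat D cross → the far shore.
10. diplomat D crosses ← the near shore.
11. diplomat B, diplomat C, and diplomat D cross → the far shore.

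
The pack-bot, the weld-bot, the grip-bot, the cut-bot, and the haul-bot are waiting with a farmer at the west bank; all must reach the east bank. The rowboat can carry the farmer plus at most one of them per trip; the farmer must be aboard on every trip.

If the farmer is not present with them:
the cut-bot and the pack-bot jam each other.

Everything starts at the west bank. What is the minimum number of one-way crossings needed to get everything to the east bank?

Counting alone: the farmer can take at most 1 across per trip to the east bank, so moving all 5 needs at least 5 loaded trips out, with a return between consecutive ones — at least 9 crossings.
The plan below uses exactly 9 crossings, so it is optimal:
1. Farmer goes to the east bank with the pack-bot.
2. Farmer goes back to the west bank alone.
3. Farmer goes to the east bank with the weld-bot.
4. Farmer goes back to the west bank alone.
5. Farmer goes to the east bank with the grip-bot.
6. Farmer goes back to the west bank alone.
7. Farmer goes to the east bank with the haul-bot.
8. Farmer goes back to the west bank alone.
9. Farmer goes to the east bank with the cut-bot.

9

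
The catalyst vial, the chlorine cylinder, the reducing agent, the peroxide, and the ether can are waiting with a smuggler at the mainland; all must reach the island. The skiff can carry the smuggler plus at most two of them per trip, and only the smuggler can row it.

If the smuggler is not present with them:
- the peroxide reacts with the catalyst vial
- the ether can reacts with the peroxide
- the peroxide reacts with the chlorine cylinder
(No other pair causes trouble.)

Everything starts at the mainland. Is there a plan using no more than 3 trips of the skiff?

No

Counting alone: the smuggler can take at most 2 across per trip to the island, so moving all 5 needs at least 3 loaded trips out, with a return between consecutive ones — at least 5 crossings.
Since 3 < 5, 3 crossings cannot be enough. (The shortest complete plan in fact takes 5:)
1. Smuggler goes to the island with the catalyst vial and the peroxide.
2. Smuggler goes back to the mainland with the peroxide.
3. Smuggler goes to the island with the chlorine cylinder and the ether can.
4. Smuggler goes back to the mainland alone.
5. Smuggler goes to the island with the peroxide and the reducing agent.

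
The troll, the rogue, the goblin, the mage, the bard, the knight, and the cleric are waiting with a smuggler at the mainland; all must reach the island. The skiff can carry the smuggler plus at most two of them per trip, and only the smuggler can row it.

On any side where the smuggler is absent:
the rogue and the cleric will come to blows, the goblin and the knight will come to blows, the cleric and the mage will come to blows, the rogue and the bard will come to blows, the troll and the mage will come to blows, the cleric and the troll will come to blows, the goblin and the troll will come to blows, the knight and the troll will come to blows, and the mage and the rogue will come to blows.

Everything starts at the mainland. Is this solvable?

Whatever the first load, the items left behind include a forbidden pair without the smuggler. No opening move is safe, so no plan exists.

No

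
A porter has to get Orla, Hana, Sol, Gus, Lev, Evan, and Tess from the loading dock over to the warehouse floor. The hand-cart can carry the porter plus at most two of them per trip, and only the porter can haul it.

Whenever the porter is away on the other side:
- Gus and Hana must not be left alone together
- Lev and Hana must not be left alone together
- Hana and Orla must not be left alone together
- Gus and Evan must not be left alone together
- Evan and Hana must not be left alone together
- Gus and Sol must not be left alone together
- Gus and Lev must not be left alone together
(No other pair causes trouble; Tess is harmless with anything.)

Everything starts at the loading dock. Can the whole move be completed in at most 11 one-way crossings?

Yes

Yes — this plan uses 11 crossings (≤ 11):
1. Porter goes to the warehouse floor with Gus and Hana.  [the loading dock: Evan, Lev, Orla, Sol, Tess | the warehouse floor: Gus, Hana]
2. Porter goes back to the loading dock with Hana.  [the loading dock: Evan, Hana, Lev, Orla, Sol, Tess | the warehouse floor: Gus]
3. Porter goes to the warehouse floor with Hana and Orla.  [the loading dock: Evan, Lev, Sol, Tess | the warehouse floor: Gus, Hana, Orla]
4. Porter goes back to the loading dock with Hana.  [the loading dock: Evan, Hana, Lev, Sol, Tess | the warehouse floor: Gus, Orla]
5. Porter goes to the warehouse floor with Hana and Tess.  [the loading dock: Evan, Lev, Sol | the warehouse floor: Gus, Hana, Orla, Tess]
6. Porter goes back to the loading dock with Hana.  [the loading dock: Evan, Hana, Lev, Sol | the warehouse floor: Gus, Orla, Tess]
7. Porter goes to the warehouse floor with Evan and Lev.  [the loading dock: Hana, Sol | the warehouse floor: Evan, Gus, Lev, Orla, Tess]
8. Porter goes back to the loading dock with Gus.  [the loading dock: Gus, Hana, Sol | the warehouse floor: Evan, Lev, Orla, Tess]
9. Porter goes to the warehouse floor with Hana and Sol.  [the loading dock: Gus | the warehouse floor: Evan, Hana, Lev, Orla, Sol, Tess]
10. Porter goes back to the loading dock with Hana.  [the loading dock: Gus, Hana | the warehouse floor: Evan, Lev, Orla, Sol, Tess]
11. Porter goes to the warehouse floor with Gus and Hana.  [the loading dock: — | the warehouse floor: Evan, Gus, Hana, Lev, Orla, Sol, Tess]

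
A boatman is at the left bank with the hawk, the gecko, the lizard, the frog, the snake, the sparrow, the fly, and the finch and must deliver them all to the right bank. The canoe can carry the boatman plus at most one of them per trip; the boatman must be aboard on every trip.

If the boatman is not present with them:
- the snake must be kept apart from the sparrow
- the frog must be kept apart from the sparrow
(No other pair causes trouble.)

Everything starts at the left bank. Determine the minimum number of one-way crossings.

Counting alone: the boatman can take at most 1 across per trip to the right bank, so moving all 8 needs at least 8 loaded trips out, with a return between consecutive ones — at least 15 crossings.
The safety rule pushes this higher. Following every safe sequence of crossings, the most of the 8 that can be at the right bank as the canoe arrives there on crossing 15 is 7 — never all 8.
So no plan with fewer than 17 crossings exists, and this one achieves 17:
1. Boatman goes to the right bank with the sparrow.  [the left bank: the finch, the fly, the frog, the gecko, the hawk, the lizard, the snake | the right bank: the sparrow]
2. Boatman goes back to the left bank alone.  [the left bank: the finch, the fly, the frog, the gecko, the hawk, the lizard, the snake | the right bank: the sparrow]
3. Boatman goes to the right bank with the hawk.  [the left bank: the finch, the fly, the frog, the gecko, the lizard, the snake | the right bank: the hawk, the sparrow]
4. Boatman goes back to the left bank alone.  [the left bank: the finch, the fly, the frog, the gecko, the lizard, the snake | the right bank: the hawk, the sparrow]
5. Boatman goes to the right bank with the gecko.  [the left bank: the finch, the fly, the frog, the lizard, the snake | the right bank: the gecko, the hawk, the sparrow]
6. Boatman goes back to the left bank alone.  [the left bank: the finch, the fly, the frog, the lizard, the snake | the right bank: the gecko, the hawk, the sparrow]
7. Boatman goes to the right bank with the lizard.  [the left bank: the finch, the fly, the frog, the snake | the right bank: the gecko, the hawk, the lizard, the sparrow]
8. Boatman goes back to the left bank alone.  [the left bank: the finch, the fly, the frog, the snake | the right bank: the gecko, the hawk, the lizard, the sparrow]
9. Boatman goes to the right bank with the frog.  [the left bank: the finch, the fly, the snake | the right bank: the frog, the gecko, the hawk, the lizard, the sparrow]
10. Boatman goes back to the left bank with the sparrow.  [the left bank: the finch, the fly, the snake, the sparrow | the right bank: the frog, the gecko, the hawk, the lizard]
11. Boatman goes to the right bank with the snake.  [the left bank: the finch, the fly, the sparrow | the right bank: the frog, the gecko, the hawk, the lizard, the snake]
12. Boatman goes back to the left bank alone.  [the left bank: the finch, the fly, the sparrow | the right bank: the frog, the gecko, the hawk, the lizard, the snake]
13. Boatman goes to the right bank with the fly.  [the left bank: the finch, the sparrow | the right bank: the fly, the frog, the gecko, the hawk, the lizard, the snake]
14. Boatman goes back to the left bank alone.  [the left bank: the finch, the sparrow | the right bank: the fly, the frog, the gecko, the hawk, the lizard, the snake]
15. Boatman goes to the right bank with the finch.  [the left bank: the sparrow | the right bank: the finch, the fly, the frog, the gecko, the hawk, the lizard, the snake]
16. Boatman goes back to the left bank alone.  [the left bank: the sparrow | the right bank: the finch, the fly, the frog, the gecko, the hawk, the lizard, the snake]
17. Boatman goes to the right bank with the sparrow.  [the left bank: — | the right bank: the finch, the fly, the frog, the gecko, the hawk, the lizard, the snake, the sparrow]

17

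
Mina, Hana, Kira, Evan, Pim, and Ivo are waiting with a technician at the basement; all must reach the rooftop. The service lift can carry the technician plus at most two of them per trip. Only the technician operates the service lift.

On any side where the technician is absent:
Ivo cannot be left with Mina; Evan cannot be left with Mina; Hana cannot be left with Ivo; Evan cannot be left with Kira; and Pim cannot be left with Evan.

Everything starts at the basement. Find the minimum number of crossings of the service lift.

7

Counting alone: the technician can take at most 2 across per trip to the rooftop, so moving all 6 needs at least 3 loaded trips out, with a return between consecutive ones — at least 5 crossings.
The safety rule pushes this higher. Following every safe sequence of crossings, the most of the 6 that can be at the rooftop as the service lift arrives there on crossing 5 is 5 — never all 6.
So no plan with fewer than 7 crossings exists, and this one achieves 7:
1. Technician goes to the rooftop with Evan and Ivo.  [the basement: Hana, Kira, Mina, Pim | the rooftop: Evan, Ivo]
2. Technician goes back to the basement alone.  [the basement: Hana, Kira, Mina, Pim | the rooftop: Evan, Ivo]
3. Technician goes to the rooftop with Hana and Mina.  [the basement: Kira, Pim | the rooftop: Evan, Hana, Ivo, Mina]
4. Technician goes back to the basement with Evan and Ivo.  [the basement: Evan, Ivo, Kira, Pim | the rooftop: Hana, Mina]
5. Technician goes to the rooftop with Kira and Pim.  [the basement: Evan, Ivo | the rooftop: Hana, Kira, Mina, Pim]
6. Technician goes back to the basement alone.  [the basement: Evan, Ivo | the rooftop: Hana, Kira, Mina, Pim]
7. Technician goes to the rooftop with Evan and Ivo.  [the basement: — | the rooftop: Evan, Hana, Ivo, Kira, Mina, Pim]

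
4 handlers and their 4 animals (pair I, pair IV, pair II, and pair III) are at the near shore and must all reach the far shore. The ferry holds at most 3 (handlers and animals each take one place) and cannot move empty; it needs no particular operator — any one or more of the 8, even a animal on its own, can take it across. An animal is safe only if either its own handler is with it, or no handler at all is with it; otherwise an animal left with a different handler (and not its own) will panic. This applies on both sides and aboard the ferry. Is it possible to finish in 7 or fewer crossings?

No

Counting alone: each trip to the far shore takes at most 3 across and each return brings at least 1 back, so after t trips out (and t−1 returns) at most 3t − (t−1) of the 8 are across; that first reaches 8 at t = 4, so at least 7 crossings are needed.
The safety rule pushes this higher. Following every safe sequence of crossings, the most of the 8 that can be at the far shore as the ferry arrives there on crossing 7 is 7 — never all 8.
So the move cannot be finished within 7 crossings. (The shortest complete plan takes 9:)
1. animal I and handler I cross → the far shore.
2. handler I crosses ← the near shore.
3. animal IV, handler I, and handler IV cross → the far shore.
4. animal I and handler I cross ← the near shore.
5. handler I, handler II, and handler III cross → the far shore.
6. animal IV crosses ← the near shore.
7. animal I and animal IV cross → the far shore.
8. animal I crosses ← the near shore.
9. animal I, animal II, and animal III cross → the far shore.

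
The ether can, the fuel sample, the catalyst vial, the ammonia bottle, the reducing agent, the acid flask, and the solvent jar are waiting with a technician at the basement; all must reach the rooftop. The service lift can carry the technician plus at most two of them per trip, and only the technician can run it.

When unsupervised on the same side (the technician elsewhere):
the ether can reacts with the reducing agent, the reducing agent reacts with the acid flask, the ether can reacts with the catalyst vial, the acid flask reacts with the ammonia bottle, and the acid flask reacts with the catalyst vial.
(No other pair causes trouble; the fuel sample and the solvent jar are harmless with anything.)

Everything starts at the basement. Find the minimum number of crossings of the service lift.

9

Counting alone: the technician can take at most 2 across per trip to the rooftop, so moving all 7 needs at least 4 loaded trips out, with a return between consecutive ones — at least 7 crossings.
The safety rule pushes this higher. Following every safe sequence of crossings, the most of the 7 that can be at the rooftop as the service lift arrives there on crossing 7 is 6 — never all 7.
So no plan with fewer than 9 crossings exists, and this one achieves 9:
1. Technician goes to the rooftop with the acid flask and the ether can.  [the basement: the ammonia bottle, the catalyst vial, the fuel sample, the reducing agent, the solvent jar | the rooftop: the acid flask, the ether can]
2. Technician goes back to the basement alone.  [the basement: the ammonia bottle, the catalyst vial, the fuel sample, the reducing agent, the solvent jar | the rooftop: the acid flask, the ether can]
3. Technician goes to the rooftop with the fuel sample.  [the basement: the ammonia bottle, the catalyst vial, the reducing agent, the solvent jar | the rooftop: the acid flask, the ether can, the fuel sample]
4. Technician goes back to the basement alone.  [the basement: the ammonia bottle, the catalyst vial, the reducing agent, the solvent jar | the rooftop: the acid flask, the ether can, the fuel sample]
5. Technician goes to the rooftop with the ammonia bottle and the catalyst vial.  [the basement: the reducing agent, the solvent jar | the rooftop: the acid flask, the ammonia bottle, the catalyst vial, the ether can, the fuel sample]
6. Technician goes back to the basement with the acid flask and the ether can.  [the basement: the acid flask, the ether can, the reducing agent, the solvent jar | the rooftop: the ammonia bottle, the catalyst vial, the fuel sample]
7. Technician goes to the rooftop with the reducing agent and the solvent jar.  [the basement: the acid flask, the ether can | the rooftop: the ammonia bottle, the catalyst vial, the fuel sample, the reducing agent, the solvent jar]
8. Technician goes back to the basement alone.  [the basement: the acid flask, the ether can | the rooftop: the ammonia bottle, the catalyst vial, the fuel sample, the reducing agent, the solvent jar]
9. Technician goes to the rooftop with the acid flask and the ether can.  [the basement: — | the rooftop: the acid flask, the ammonia bottle, the catalyst vial, the ether can, the fuel sample, the reducing agent, the solvent jar]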